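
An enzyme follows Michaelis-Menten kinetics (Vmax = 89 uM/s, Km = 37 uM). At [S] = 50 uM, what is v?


v = Vmax * [S] / (Km + [S])
v = 89 * 50 / (37 + 50)
v = 51.1494 uM/s

51.1494 uM/s


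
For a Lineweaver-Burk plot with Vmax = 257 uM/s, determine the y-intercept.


y-intercept = 1/Vmax
= 1/257
= 0.0039 s/uM

0.0039 s/uM


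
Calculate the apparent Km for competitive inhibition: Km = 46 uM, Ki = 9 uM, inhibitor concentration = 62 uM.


Km_app = Km * (1 + [I]/Ki)
Km_app = 46 * (1 + 62/9)
Km_app = 362.8889 uM

362.8889 uM


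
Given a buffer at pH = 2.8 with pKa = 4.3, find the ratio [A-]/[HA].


[A-]/[HA] = 10^(pH - pKa)
= 10^(2.8 - 4.3)
= 0.0316

0.0316


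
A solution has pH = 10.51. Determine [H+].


[H+] = 10^(-pH)
[H+] = 10^(-10.51)
[H+] = 3.090e-11 M

3.090e-11 M


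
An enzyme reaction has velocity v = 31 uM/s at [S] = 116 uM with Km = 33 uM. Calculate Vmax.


Vmax = v * (Km + [S]) / [S]
Vmax = 31 * (33 + 116) / 116
Vmax = 39.819 uM/s

39.819 uM/s


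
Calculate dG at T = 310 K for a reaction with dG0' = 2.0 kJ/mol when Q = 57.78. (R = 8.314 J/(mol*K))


dG = dG0' + RT * ln(Q) / 1000
dG = 2.0 + 8.314 * 310 * ln(57.78) / 1000
dG = 12.4553 kJ/mol

12.4553 kJ/mol


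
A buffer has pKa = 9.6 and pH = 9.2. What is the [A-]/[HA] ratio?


[A-]/[HA] = 10^(pH - pKa)
= 10^(9.2 - 9.6)
= 0.3981

0.3981


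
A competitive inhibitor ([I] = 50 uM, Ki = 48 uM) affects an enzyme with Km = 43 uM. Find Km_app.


Km_app = Km * (1 + [I]/Ki)
Km_app = 43 * (1 + 50/48)
Km_app = 87.7917 uM

87.7917 uM


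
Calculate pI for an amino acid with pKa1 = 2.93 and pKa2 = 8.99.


pI = (pKa1 + pKa2) / 2
pI = (2.93 + 8.99) / 2
pI = 5.96

5.96


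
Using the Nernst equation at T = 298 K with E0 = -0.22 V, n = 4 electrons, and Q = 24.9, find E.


E = E0 - (RT/nF) * ln(Q)
E = -0.22 - (8.314 * 298 / (4 * 96485)) * ln(24.9)
E = -0.2406 V

-0.2406 V


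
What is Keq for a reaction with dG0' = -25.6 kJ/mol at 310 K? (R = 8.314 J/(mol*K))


Keq = exp(-dG0 * 1000 / (R * T))
Keq = exp(-(-25.6) * 1000 / (8.314 * 310))
Keq = 20593.3056

20593.3056


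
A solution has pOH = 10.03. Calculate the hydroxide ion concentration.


[OH-] = 10^(-pOH)
[OH-] = 10^(-10.03)
[OH-] = 9.333e-11 M

9.333e-11 M


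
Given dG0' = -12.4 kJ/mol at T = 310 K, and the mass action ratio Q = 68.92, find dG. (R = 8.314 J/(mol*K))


dG = dG0' + RT * ln(Q) / 1000
dG = -12.4 + 8.314 * 310 * ln(68.92) / 1000
dG = -1.4903 kJ/mol

-1.4903 kJ/mol


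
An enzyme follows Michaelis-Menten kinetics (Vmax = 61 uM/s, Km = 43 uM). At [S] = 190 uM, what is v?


v = Vmax * [S] / (Km + [S])
v = 61 * 190 / (43 + 190)
v = 49.7425 uM/s

49.7425 uM/s


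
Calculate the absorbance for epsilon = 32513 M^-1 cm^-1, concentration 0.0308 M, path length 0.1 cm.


A = epsilon * c * l
A = 32513 * 0.0308 * 0.1
A = 100.14

100.14


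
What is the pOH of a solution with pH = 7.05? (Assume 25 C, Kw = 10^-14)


pOH = 14 - pH
pOH = 14 - 7.05
pOH = 6.95

6.95


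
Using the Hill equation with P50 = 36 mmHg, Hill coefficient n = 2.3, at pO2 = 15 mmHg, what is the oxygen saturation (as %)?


Y = pO2^n / (P50^n + pO2^n)
Y = 15^2.3 / (36^2.3 + 15^2.3)
Y = 11.78%

11.78%


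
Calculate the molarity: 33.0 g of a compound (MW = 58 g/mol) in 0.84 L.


C = (mass / MW) / volume
C = (33.0 / 58) / 0.84
C = 0.6773 M

0.6773 M


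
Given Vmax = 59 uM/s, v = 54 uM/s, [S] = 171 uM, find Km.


Km = [S] * (Vmax - v) / v
Km = 171 * (59 - 54) / 54
Km = 15.8333 uM

15.8333 uM


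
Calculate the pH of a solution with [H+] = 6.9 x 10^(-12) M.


pH = -log10([H+])
pH = -log10(6.9 x 10^(-12))
pH = 11.1612

11.1612


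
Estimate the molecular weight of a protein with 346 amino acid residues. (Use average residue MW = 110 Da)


MW = n_residues * 110 Da
MW = 346 * 110
MW = 38060 Da

38060 Da


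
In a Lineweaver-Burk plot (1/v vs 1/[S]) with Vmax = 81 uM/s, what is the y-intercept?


y-intercept = 1/Vmax
= 1/81
= 0.0123 s/uM

0.0123 s/uM


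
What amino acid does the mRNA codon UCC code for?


Standard genetic code lookup.
Codon UCC -> Ser

Ser


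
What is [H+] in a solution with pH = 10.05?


[H+] = 10^(-pH)
[H+] = 10^(-10.05)
[H+] = 8.913e-11 M

8.913e-11 M


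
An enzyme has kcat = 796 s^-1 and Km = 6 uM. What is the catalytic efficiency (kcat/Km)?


Catalytic efficiency = kcat / Km
= 796 / 6
= 132.6667 uM^-1*s^-1

132.6667 uM^-1*s^-1


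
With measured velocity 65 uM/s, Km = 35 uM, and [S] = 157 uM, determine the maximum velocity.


Vmax = v * (Km + [S]) / [S]
Vmax = 65 * (35 + 157) / 157
Vmax = 79.4904 uM/s

79.4904 uM/s


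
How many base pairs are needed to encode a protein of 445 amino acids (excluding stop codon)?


Each amino acid = 1 codon = 3 bp
bp = 445 * 3 = 1335 bp

1335 bp


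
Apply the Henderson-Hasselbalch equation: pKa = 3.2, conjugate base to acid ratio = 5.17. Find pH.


pH = pKa + log10([A-]/[HA])
pH = 3.2 + log10(5.17)
pH = 3.9135

3.9135


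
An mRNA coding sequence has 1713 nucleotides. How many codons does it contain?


codons = nucleotides / 3
codons = 1713 / 3 = 571

571


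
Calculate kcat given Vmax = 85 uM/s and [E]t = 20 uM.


kcat = Vmax / [E]t
kcat = 85 / 20
kcat = 4.25 s^-1

4.25 s^-1


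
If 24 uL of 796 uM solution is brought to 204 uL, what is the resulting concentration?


C2 = C1 * V1 / V2
C2 = 796 * 24 / 204
C2 = 93.6471 uM

93.6471 uM


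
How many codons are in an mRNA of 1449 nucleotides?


codons = nucleotides / 3
codons = 1449 / 3 = 483

483


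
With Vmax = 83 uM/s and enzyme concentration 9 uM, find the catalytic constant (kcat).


kcat = Vmax / [E]t
kcat = 83 / 9
kcat = 9.2222 s^-1

9.2222 s^-1


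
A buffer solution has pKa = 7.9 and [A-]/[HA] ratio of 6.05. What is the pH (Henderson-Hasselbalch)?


pH = pKa + log10([A-]/[HA])
pH = 7.9 + log10(6.05)
pH = 8.6818

8.6818


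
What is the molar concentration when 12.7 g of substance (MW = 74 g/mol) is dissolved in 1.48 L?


C = (mass / MW) / volume
C = (12.7 / 74) / 1.48
C = 0.116 M

0.116 M


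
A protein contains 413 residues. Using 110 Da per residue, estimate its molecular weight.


MW = n_residues * 110 Da
MW = 413 * 110
MW = 45430 Da

45430 Da


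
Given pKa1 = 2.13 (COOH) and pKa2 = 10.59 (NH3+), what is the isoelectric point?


pI = (pKa1 + pKa2) / 2
pI = (2.13 + 10.59) / 2
pI = 6.36

6.36


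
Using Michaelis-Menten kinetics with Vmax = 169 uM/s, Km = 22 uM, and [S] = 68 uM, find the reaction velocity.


v = Vmax * [S] / (Km + [S])
v = 169 * 68 / (22 + 68)
v = 127.6889 uM/s

127.6889 uM/s


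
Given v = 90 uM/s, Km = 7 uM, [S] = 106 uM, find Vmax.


Vmax = v * (Km + [S]) / [S]
Vmax = 90 * (7 + 106) / 106
Vmax = 95.9434 uM/s

95.9434 uM/s


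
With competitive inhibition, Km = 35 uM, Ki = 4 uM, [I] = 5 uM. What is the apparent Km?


Km_app = Km * (1 + [I]/Ki)
Km_app = 35 * (1 + 5/4)
Km_app = 78.75 uM

78.75 uM


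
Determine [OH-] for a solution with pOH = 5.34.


[OH-] = 10^(-pOH)
[OH-] = 10^(-5.34)
[OH-] = 4.571e-06 M

4.571e-06 M


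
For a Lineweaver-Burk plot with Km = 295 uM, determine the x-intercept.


x-intercept = -1/Km
= -1/295
= -0.0034 1/uM

-0.0034 1/uM


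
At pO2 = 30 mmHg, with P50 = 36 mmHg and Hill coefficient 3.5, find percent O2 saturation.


Y = pO2^n / (P50^n + pO2^n)
Y = 30^3.5 / (36^3.5 + 30^3.5)
Y = 34.57%

34.57%


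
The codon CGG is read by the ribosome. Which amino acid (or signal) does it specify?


Standard genetic code lookup.
Codon CGG -> Arg

Arg


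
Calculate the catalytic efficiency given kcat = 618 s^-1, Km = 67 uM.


Catalytic efficiency = kcat / Km
= 618 / 67
= 9.2239 uM^-1*s^-1

9.2239 uM^-1*s^-1


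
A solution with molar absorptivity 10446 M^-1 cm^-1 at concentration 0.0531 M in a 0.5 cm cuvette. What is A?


A = epsilon * c * l
A = 10446 * 0.0531 * 0.5
A = 277.3413

277.3413


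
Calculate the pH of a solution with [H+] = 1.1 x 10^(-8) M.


pH = -log10([H+])
pH = -log10(1.1 x 10^(-8))
pH = 7.9586

7.9586


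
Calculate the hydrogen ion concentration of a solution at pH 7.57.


[H+] = 10^(-pH)
[H+] = 10^(-7.57)
[H+] = 2.692e-08 M

2.692e-08 M


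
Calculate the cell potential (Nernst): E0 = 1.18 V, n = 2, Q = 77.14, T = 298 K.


E = E0 - (RT/nF) * ln(Q)
E = 1.18 - (8.314 * 298 / (2 * 96485)) * ln(77.14)
E = 1.1242 V

1.1242 V


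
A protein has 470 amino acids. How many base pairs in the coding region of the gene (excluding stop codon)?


Each amino acid = 1 codon = 3 bp
bp = 470 * 3 = 1410 bp

1410 bp


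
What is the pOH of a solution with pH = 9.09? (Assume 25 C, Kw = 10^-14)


pOH = 14 - pH
pOH = 14 - 9.09
pOH = 4.91

4.91


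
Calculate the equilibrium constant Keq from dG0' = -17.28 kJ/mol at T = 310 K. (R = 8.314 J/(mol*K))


Keq = exp(-dG0 * 1000 / (R * T))
Keq = exp(-(-17.28) * 1000 / (8.314 * 310))
Keq = 816.1408

816.1408


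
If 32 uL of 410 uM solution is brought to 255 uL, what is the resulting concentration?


C2 = C1 * V1 / V2
C2 = 410 * 32 / 255
C2 = 51.451 uM

51.451 uM


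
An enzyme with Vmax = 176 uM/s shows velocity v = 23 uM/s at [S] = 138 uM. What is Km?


Km = [S] * (Vmax - v) / v
Km = 138 * (176 - 23) / 23
Km = 918.0 uM

918.0 uM


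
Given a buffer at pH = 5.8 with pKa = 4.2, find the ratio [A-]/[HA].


[A-]/[HA] = 10^(pH - pKa)
= 10^(5.8 - 4.2)
= 39.8107

39.8107


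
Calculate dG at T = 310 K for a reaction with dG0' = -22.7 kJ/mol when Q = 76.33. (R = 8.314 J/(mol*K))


dG = dG0' + RT * ln(Q) / 1000
dG = -22.7 + 8.314 * 310 * ln(76.33) / 1000
dG = -11.5271 kJ/mol

-11.5271 kJ/mol


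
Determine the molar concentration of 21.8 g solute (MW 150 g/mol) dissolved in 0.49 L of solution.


C = (mass / MW) / volume
C = (21.8 / 150) / 0.49
C = 0.2966 M

0.2966 M


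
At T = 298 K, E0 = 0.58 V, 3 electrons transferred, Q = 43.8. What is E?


E = E0 - (RT/nF) * ln(Q)
E = 0.58 - (8.314 * 298 / (3 * 96485)) * ln(43.8)
E = 0.5476 V

0.5476 V


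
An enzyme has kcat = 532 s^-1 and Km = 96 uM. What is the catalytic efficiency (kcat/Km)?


Catalytic efficiency = kcat / Km
= 532 / 96
= 5.5417 uM^-1*s^-1

5.5417 uM^-1*s^-1


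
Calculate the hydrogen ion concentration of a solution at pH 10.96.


[H+] = 10^(-pH)
[H+] = 10^(-10.96)
[H+] = 1.096e-11 M

1.096e-11 M


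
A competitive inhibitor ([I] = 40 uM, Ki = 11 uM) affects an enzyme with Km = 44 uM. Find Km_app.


Km_app = Km * (1 + [I]/Ki)
Km_app = 44 * (1 + 40/11)
Km_app = 204.0 uM

204.0 uM


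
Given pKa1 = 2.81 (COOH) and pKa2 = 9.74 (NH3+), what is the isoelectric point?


pI = (pKa1 + pKa2) / 2
pI = (2.81 + 9.74) / 2
pI = 6.275

6.275


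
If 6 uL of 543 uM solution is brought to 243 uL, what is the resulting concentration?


C2 = C1 * V1 / V2
C2 = 543 * 6 / 243
C2 = 13.4074 uM

13.4074 uM


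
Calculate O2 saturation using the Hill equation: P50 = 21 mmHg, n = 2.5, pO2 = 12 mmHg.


Y = pO2^n / (P50^n + pO2^n)
Y = 12^2.5 / (21^2.5 + 12^2.5)
Y = 19.8%

19.8%


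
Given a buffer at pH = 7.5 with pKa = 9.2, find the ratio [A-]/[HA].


[A-]/[HA] = 10^(pH - pKa)
= 10^(7.5 - 9.2)
= 0.02

0.02


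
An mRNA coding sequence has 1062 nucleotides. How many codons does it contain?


codons = nucleotides / 3
codons = 1062 / 3 = 354

354


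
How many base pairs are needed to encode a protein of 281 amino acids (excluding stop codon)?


Each amino acid = 1 codon = 3 bp
bp = 281 * 3 = 843 bp

843 bp


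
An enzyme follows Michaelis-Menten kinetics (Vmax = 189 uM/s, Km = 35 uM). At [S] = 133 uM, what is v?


v = Vmax * [S] / (Km + [S])
v = 189 * 133 / (35 + 133)
v = 149.625 uM/s

149.625 uM/s


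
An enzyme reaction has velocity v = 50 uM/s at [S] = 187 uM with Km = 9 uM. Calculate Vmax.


Vmax = v * (Km + [S]) / [S]
Vmax = 50 * (9 + 187) / 187
Vmax = 52.4064 uM/s

52.4064 uM/s


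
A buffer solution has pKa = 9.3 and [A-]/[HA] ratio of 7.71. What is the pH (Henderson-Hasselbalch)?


pH = pKa + log10([A-]/[HA])
pH = 9.3 + log10(7.71)
pH = 10.1871

10.1871


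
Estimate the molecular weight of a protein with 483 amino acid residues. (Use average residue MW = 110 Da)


MW = n_residues * 110 Da
MW = 483 * 110
MW = 53130 Da

53130 Da


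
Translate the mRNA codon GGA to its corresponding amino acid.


Standard genetic code lookup.
Codon GGA -> Gly

Gly


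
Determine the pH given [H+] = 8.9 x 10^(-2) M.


pH = -log10([H+])
pH = -log10(8.9 x 10^(-2))
pH = 1.0506

1.0506


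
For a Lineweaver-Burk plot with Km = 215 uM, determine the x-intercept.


x-intercept = -1/Km
= -1/215
= -0.0047 1/uM

-0.0047 1/uM


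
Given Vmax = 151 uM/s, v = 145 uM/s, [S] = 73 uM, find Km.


Km = [S] * (Vmax - v) / v
Km = 73 * (151 - 145) / 145
Km = 3.0207 uM

3.0207 uM


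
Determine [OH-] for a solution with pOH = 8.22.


[OH-] = 10^(-pOH)
[OH-] = 10^(-8.22)
[OH-] = 6.026e-09 M

6.026e-09 M


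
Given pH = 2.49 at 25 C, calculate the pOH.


pOH = 14 - pH
pOH = 14 - 2.49
pOH = 11.51

11.51


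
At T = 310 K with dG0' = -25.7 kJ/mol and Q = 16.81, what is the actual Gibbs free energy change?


dG = dG0' + RT * ln(Q) / 1000
dG = -25.7 + 8.314 * 310 * ln(16.81) / 1000
dG = -18.4268 kJ/mol

-18.4268 kJ/mol


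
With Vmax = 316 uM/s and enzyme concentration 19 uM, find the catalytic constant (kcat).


kcat = Vmax / [E]t
kcat = 316 / 19
kcat = 16.6316 s^-1

16.6316 s^-1


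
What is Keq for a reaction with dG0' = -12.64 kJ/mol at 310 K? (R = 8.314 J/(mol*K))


Keq = exp(-dG0 * 1000 / (R * T))
Keq = exp(-(-12.64) * 1000 / (8.314 * 310))
Keq = 134.8659

134.8659


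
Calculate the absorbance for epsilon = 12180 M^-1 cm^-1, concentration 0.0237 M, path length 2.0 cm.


A = epsilon * c * l
A = 12180 * 0.0237 * 2.0
A = 577.332

577.332


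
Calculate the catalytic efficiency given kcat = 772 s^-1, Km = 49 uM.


Catalytic efficiency = kcat / Km
= 772 / 49
= 15.7551 uM^-1*s^-1

15.7551 uM^-1*s^-1


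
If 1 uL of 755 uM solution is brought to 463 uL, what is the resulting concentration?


C2 = C1 * V1 / V2
C2 = 755 * 1 / 463
C2 = 1.6307 uM

1.6307 uM


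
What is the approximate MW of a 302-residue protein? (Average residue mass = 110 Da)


MW = n_residues * 110 Da
MW = 302 * 110
MW = 33220 Da

33220 Da


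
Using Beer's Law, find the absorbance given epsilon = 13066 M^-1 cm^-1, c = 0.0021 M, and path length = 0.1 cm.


A = epsilon * c * l
A = 13066 * 0.0021 * 0.1
A = 2.7439

2.7439


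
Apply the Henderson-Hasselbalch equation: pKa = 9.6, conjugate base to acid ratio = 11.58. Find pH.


pH = pKa + log10([A-]/[HA])
pH = 9.6 + log10(11.58)
pH = 10.6637

10.6637


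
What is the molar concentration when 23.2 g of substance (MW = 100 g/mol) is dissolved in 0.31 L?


C = (mass / MW) / volume
C = (23.2 / 100) / 0.31
C = 0.7484 M

0.7484 M


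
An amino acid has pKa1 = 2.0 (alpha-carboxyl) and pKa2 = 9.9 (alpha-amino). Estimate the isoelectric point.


pI = (pKa1 + pKa2) / 2
pI = (2.0 + 9.9) / 2
pI = 5.95

5.95


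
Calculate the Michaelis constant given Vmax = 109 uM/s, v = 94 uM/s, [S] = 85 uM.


Km = [S] * (Vmax - v) / v
Km = 85 * (109 - 94) / 94
Km = 13.5638 uM

13.5638 uM


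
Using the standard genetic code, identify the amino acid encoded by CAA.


Standard genetic code lookup.
Codon CAA -> Gln

Gln


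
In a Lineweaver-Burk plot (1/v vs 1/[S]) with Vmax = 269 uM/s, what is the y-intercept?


y-intercept = 1/Vmax
= 1/269
= 0.0037 s/uM

0.0037 s/uM


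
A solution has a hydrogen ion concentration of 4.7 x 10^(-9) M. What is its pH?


pH = -log10([H+])
pH = -log10(4.7 x 10^(-9))
pH = 8.3279

8.3279


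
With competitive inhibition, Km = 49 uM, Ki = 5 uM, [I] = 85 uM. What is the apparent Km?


Km_app = Km * (1 + [I]/Ki)
Km_app = 49 * (1 + 85/5)
Km_app = 882.0 uM

882.0 uM


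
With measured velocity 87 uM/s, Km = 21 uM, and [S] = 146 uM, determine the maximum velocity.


Vmax = v * (Km + [S]) / [S]
Vmax = 87 * (21 + 146) / 146
Vmax = 99.5137 uM/s

99.5137 uM/s


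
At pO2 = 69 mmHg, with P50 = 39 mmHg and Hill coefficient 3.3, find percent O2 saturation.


Y = pO2^n / (P50^n + pO2^n)
Y = 69^3.3 / (39^3.3 + 69^3.3)
Y = 86.79%

86.79%


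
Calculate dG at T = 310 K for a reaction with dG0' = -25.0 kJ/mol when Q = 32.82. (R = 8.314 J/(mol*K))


dG = dG0' + RT * ln(Q) / 1000
dG = -25.0 + 8.314 * 310 * ln(32.82) / 1000
dG = -16.0024 kJ/mol

-16.0024 kJ/mol


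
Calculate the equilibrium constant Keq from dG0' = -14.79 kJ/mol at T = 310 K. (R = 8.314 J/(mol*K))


Keq = exp(-dG0 * 1000 / (R * T))
Keq = exp(-(-14.79) * 1000 / (8.314 * 310))
Keq = 310.5903

310.5903


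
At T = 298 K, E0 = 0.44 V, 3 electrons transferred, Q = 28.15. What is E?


E = E0 - (RT/nF) * ln(Q)
E = 0.44 - (8.314 * 298 / (3 * 96485)) * ln(28.15)
E = 0.4114 V

0.4114 V


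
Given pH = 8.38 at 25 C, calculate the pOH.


pOH = 14 - pH
pOH = 14 - 8.38
pOH = 5.62

5.62


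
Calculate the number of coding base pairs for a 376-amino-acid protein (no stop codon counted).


Each amino acid = 1 codon = 3 bp
bp = 376 * 3 = 1128 bp

1128 bp


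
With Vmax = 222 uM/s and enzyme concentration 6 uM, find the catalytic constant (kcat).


kcat = Vmax / [E]t
kcat = 222 / 6
kcat = 37.0 s^-1

37.0 s^-1


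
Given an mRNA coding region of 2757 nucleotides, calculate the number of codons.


codons = nucleotides / 3
codons = 2757 / 3 = 919

919


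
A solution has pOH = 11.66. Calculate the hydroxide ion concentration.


[OH-] = 10^(-pOH)
[OH-] = 10^(-11.66)
[OH-] = 2.188e-12 M

2.188e-12 M


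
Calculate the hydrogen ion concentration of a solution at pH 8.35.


[H+] = 10^(-pH)
[H+] = 10^(-8.35)
[H+] = 4.467e-09 M

4.467e-09 M


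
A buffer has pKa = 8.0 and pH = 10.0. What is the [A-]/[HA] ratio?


[A-]/[HA] = 10^(pH - pKa)
= 10^(10.0 - 8.0)
= 100.0

100.0


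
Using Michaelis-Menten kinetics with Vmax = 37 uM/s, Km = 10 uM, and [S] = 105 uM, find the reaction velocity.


v = Vmax * [S] / (Km + [S])
v = 37 * 105 / (10 + 105)
v = 33.7826 uM/s

33.7826 uM/s


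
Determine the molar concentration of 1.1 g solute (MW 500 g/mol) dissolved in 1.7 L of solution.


C = (mass / MW) / volume
C = (1.1 / 500) / 1.7
C = 0.0013 M

0.0013 M


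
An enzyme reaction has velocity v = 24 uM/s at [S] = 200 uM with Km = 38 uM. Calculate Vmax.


Vmax = v * (Km + [S]) / [S]
Vmax = 24 * (38 + 200) / 200
Vmax = 28.56 uM/s

28.56 uM/s


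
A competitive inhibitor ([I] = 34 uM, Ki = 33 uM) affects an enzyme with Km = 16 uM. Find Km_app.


Km_app = Km * (1 + [I]/Ki)
Km_app = 16 * (1 + 34/33)
Km_app = 32.4848 uM

32.4848 uM


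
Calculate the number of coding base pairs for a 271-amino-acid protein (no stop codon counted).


Each amino acid = 1 codon = 3 bp
bp = 271 * 3 = 813 bp

813 bp


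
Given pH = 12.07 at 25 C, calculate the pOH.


pOH = 14 - pH
pOH = 14 - 12.07
pOH = 1.93

1.93


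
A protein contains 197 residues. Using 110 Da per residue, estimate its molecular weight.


MW = n_residues * 110 Da
MW = 197 * 110
MW = 21670 Da

21670 Da


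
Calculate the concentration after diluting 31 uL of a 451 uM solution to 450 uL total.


C2 = C1 * V1 / V2
C2 = 451 * 31 / 450
C2 = 31.0689 uM

31.0689 uM


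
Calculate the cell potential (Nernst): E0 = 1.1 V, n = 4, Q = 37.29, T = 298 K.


E = E0 - (RT/nF) * ln(Q)
E = 1.1 - (8.314 * 298 / (4 * 96485)) * ln(37.29)
E = 1.0768 V

1.0768 V


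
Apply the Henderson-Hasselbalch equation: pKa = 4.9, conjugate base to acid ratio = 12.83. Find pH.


pH = pKa + log10([A-]/[HA])
pH = 4.9 + log10(12.83)
pH = 6.0082

6.0082


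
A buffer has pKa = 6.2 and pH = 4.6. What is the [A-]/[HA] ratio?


[A-]/[HA] = 10^(pH - pKa)
= 10^(4.6 - 6.2)
= 0.0251

0.0251


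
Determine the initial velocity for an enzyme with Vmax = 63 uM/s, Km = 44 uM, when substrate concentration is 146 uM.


v = Vmax * [S] / (Km + [S])
v = 63 * 146 / (44 + 146)
v = 48.4105 uM/s

48.4105 uM/s


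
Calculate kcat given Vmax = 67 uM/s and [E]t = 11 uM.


kcat = Vmax / [E]t
kcat = 67 / 11
kcat = 6.0909 s^-1

6.0909 s^-1


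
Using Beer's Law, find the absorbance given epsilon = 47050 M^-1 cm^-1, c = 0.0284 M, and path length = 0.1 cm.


A = epsilon * c * l
A = 47050 * 0.0284 * 0.1
A = 133.622

133.622


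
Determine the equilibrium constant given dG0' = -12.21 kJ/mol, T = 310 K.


Keq = exp(-dG0 * 1000 / (R * T))
Keq = exp(-(-12.21) * 1000 / (8.314 * 310))
Keq = 114.1419

114.1419


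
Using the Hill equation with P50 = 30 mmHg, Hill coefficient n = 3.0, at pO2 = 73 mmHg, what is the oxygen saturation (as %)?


Y = pO2^n / (P50^n + pO2^n)
Y = 73^3.0 / (30^3.0 + 73^3.0)
Y = 93.51%

93.51%


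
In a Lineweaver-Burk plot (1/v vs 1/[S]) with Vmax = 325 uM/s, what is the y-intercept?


y-intercept = 1/Vmax
= 1/325
= 0.0031 s/uM

0.0031 s/uM


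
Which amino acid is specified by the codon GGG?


Standard genetic code lookup.
Codon GGG -> Gly

Gly


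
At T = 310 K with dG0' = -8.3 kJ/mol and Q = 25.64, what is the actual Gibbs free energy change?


dG = dG0' + RT * ln(Q) / 1000
dG = -8.3 + 8.314 * 310 * ln(25.64) / 1000
dG = 0.0613 kJ/mol

0.0613 kJ/mol


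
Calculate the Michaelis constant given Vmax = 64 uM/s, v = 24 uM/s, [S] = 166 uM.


Km = [S] * (Vmax - v) / v
Km = 166 * (64 - 24) / 24
Km = 276.6667 uM

276.6667 uM


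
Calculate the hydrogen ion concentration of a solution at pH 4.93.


[H+] = 10^(-pH)
[H+] = 10^(-4.93)
[H+] = 1.175e-05 M

1.175e-05 M


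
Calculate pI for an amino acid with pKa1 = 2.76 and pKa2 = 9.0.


pI = (pKa1 + pKa2) / 2
pI = (2.76 + 9.0) / 2
pI = 5.88

5.88


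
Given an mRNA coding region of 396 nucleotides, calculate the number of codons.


codons = nucleotides / 3
codons = 396 / 3 = 132

132


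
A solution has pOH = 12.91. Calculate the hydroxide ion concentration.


[OH-] = 10^(-pOH)
[OH-] = 10^(-12.91)
[OH-] = 1.230e-13 M

1.230e-13 M


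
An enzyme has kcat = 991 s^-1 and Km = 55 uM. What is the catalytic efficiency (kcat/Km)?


Catalytic efficiency = kcat / Km
= 991 / 55
= 18.0182 uM^-1*s^-1

18.0182 uM^-1*s^-1


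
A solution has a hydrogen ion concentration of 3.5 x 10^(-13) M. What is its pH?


pH = -log10([H+])
pH = -log10(3.5 x 10^(-13))
pH = 12.4559

12.4559


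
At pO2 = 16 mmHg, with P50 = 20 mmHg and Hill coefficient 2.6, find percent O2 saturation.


Y = pO2^n / (P50^n + pO2^n)
Y = 16^2.6 / (20^2.6 + 16^2.6)
Y = 35.89%

35.89%


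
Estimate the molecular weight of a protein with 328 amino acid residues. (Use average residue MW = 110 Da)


MW = n_residues * 110 Da
MW = 328 * 110
MW = 36080 Da

36080 Da


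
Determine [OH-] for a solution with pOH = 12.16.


[OH-] = 10^(-pOH)
[OH-] = 10^(-12.16)
[OH-] = 6.918e-13 M

6.918e-13 M


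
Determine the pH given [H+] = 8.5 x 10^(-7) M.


pH = -log10([H+])
pH = -log10(8.5 x 10^(-7))
pH = 6.0706

6.0706


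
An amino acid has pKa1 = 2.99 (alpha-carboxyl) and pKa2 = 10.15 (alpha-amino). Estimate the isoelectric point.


pI = (pKa1 + pKa2) / 2
pI = (2.99 + 10.15) / 2
pI = 6.57

6.57


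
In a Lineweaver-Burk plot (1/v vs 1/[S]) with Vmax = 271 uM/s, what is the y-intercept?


y-intercept = 1/Vmax
= 1/271
= 0.0037 s/uM

0.0037 s/uM


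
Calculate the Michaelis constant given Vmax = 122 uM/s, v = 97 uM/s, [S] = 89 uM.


Km = [S] * (Vmax - v) / v
Km = 89 * (122 - 97) / 97
Km = 22.9381 uM

22.9381 uM


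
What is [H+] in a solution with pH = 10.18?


[H+] = 10^(-pH)
[H+] = 10^(-10.18)
[H+] = 6.607e-11 M

6.607e-11 M


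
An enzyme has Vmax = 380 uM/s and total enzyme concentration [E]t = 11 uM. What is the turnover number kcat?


kcat = Vmax / [E]t
kcat = 380 / 11
kcat = 34.5455 s^-1

34.5455 s^-1


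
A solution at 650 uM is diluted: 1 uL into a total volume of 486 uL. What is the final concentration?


C2 = C1 * V1 / V2
C2 = 650 * 1 / 486
C2 = 1.3374 uM

1.3374 uM


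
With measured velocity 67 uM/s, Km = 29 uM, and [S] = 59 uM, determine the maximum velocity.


Vmax = v * (Km + [S]) / [S]
Vmax = 67 * (29 + 59) / 59
Vmax = 99.9322 uM/s

99.9322 uM/s


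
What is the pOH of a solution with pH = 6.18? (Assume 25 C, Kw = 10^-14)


pOH = 14 - pH
pOH = 14 - 6.18
pOH = 7.82

7.82


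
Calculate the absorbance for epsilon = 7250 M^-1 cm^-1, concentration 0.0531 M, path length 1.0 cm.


A = epsilon * c * l
A = 7250 * 0.0531 * 1.0
A = 384.975

384.975


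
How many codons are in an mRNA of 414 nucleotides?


codons = nucleotides / 3
codons = 414 / 3 = 138

138


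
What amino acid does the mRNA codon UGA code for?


Standard genetic code lookup.
Codon UGA -> Stop

Stop


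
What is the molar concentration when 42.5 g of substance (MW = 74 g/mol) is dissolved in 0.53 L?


C = (mass / MW) / volume
C = (42.5 / 74) / 0.53
C = 1.0836 M

1.0836 M


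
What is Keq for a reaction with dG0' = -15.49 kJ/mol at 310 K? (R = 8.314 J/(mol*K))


Keq = exp(-dG0 * 1000 / (R * T))
Keq = exp(-(-15.49) * 1000 / (8.314 * 310))
Keq = 407.5128

407.5128


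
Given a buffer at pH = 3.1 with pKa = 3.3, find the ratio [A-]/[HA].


[A-]/[HA] = 10^(pH - pKa)
= 10^(3.1 - 3.3)
= 0.631

0.631


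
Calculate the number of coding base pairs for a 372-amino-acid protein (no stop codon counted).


Each amino acid = 1 codon = 3 bp
bp = 372 * 3 = 1116 bp

1116 bp


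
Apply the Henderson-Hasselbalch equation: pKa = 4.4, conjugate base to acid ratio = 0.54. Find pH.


pH = pKa + log10([A-]/[HA])
pH = 4.4 + log10(0.54)
pH = 4.1324

4.1324


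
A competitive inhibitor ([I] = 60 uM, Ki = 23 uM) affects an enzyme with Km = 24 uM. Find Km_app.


Km_app = Km * (1 + [I]/Ki)
Km_app = 24 * (1 + 60/23)
Km_app = 86.6087 uM

86.6087 uM


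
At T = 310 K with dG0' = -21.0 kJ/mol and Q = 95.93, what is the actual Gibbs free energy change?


dG = dG0' + RT * ln(Q) / 1000
dG = -21.0 + 8.314 * 310 * ln(95.93) / 1000
dG = -9.238 kJ/mol

-9.238 kJ/mol


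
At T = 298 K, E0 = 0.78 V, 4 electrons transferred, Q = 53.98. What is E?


E = E0 - (RT/nF) * ln(Q)
E = 0.78 - (8.314 * 298 / (4 * 96485)) * ln(53.98)
E = 0.7544 V

0.7544 V


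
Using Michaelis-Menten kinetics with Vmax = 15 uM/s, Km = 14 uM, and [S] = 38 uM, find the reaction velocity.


v = Vmax * [S] / (Km + [S])
v = 15 * 38 / (14 + 38)
v = 10.9615 uM/s

10.9615 uM/s


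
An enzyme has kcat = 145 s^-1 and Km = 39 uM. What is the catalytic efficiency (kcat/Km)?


Catalytic efficiency = kcat / Km
= 145 / 39
= 3.7179 uM^-1*s^-1

3.7179 uM^-1*s^-1


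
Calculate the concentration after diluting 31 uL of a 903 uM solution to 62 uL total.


C2 = C1 * V1 / V2
C2 = 903 * 31 / 62
C2 = 451.5 uM

451.5 uM


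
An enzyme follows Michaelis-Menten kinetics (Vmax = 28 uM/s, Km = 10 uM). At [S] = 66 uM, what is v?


v = Vmax * [S] / (Km + [S])
v = 28 * 66 / (10 + 66)
v = 24.3158 uM/s

24.3158 uM/s


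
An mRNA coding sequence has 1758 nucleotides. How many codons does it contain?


codons = nucleotides / 3
codons = 1758 / 3 = 586

586


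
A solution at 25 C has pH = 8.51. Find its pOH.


pOH = 14 - pH
pOH = 14 - 8.51
pOH = 5.49

5.49


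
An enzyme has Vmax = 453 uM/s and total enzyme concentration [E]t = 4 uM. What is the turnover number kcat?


kcat = Vmax / [E]t
kcat = 453 / 4
kcat = 113.25 s^-1

113.25 s^-1


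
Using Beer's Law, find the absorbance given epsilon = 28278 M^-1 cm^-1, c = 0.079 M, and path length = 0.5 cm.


A = epsilon * c * l
A = 28278 * 0.079 * 0.5
A = 1116.981

1116.981


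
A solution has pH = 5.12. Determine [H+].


[H+] = 10^(-pH)
[H+] = 10^(-5.12)
[H+] = 7.586e-06 M

7.586e-06 M


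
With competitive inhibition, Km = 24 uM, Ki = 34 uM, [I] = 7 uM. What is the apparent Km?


Km_app = Km * (1 + [I]/Ki)
Km_app = 24 * (1 + 7/34)
Km_app = 28.9412 uM

28.9412 uM


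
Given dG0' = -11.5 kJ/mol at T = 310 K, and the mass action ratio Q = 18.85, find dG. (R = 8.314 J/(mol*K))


dG = dG0' + RT * ln(Q) / 1000
dG = -11.5 + 8.314 * 310 * ln(18.85) / 1000
dG = -3.9316 kJ/mol

-3.9316 kJ/mol


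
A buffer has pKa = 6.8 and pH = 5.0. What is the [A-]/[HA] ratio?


[A-]/[HA] = 10^(pH - pKa)
= 10^(5.0 - 6.8)
= 0.0158

0.0158


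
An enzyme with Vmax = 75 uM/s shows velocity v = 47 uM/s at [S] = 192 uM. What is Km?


Km = [S] * (Vmax - v) / v
Km = 192 * (75 - 47) / 47
Km = 114.383 uM

114.383 uM


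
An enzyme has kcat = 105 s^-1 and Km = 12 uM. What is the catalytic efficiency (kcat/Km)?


Catalytic efficiency = kcat / Km
= 105 / 12
= 8.75 uM^-1*s^-1

8.75 uM^-1*s^-1


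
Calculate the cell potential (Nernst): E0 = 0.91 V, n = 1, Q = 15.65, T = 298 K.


E = E0 - (RT/nF) * ln(Q)
E = 0.91 - (8.314 * 298 / (1 * 96485)) * ln(15.65)
E = 0.8394 V

0.8394 V


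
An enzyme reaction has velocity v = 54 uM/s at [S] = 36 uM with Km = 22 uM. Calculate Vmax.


Vmax = v * (Km + [S]) / [S]
Vmax = 54 * (22 + 36) / 36
Vmax = 87.0 uM/s

87.0 uM/s


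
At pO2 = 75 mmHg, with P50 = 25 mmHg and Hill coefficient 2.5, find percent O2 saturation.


Y = pO2^n / (P50^n + pO2^n)
Y = 75^2.5 / (25^2.5 + 75^2.5)
Y = 93.97%

93.97%


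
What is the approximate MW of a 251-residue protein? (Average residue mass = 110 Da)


MW = n_residues * 110 Da
MW = 251 * 110
MW = 27610 Da

27610 Da


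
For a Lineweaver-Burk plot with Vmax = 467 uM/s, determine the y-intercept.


y-intercept = 1/Vmax
= 1/467
= 0.0021 s/uM

0.0021 s/uM


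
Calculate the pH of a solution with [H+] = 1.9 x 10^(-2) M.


pH = -log10([H+])
pH = -log10(1.9 x 10^(-2))
pH = 1.7212

1.7212


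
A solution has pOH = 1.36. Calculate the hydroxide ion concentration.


[OH-] = 10^(-pOH)
[OH-] = 10^(-1.36)
[OH-] = 0.0437 M

0.0437 M


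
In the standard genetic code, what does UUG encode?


Standard genetic code lookup.
Codon UUG -> Leu

Leu


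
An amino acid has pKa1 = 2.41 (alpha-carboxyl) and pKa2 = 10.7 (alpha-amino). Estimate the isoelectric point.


pI = (pKa1 + pKa2) / 2
pI = (2.41 + 10.7) / 2
pI = 6.555

6.555


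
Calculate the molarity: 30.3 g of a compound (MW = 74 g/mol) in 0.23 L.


C = (mass / MW) / volume
C = (30.3 / 74) / 0.23
C = 1.7803 M

1.7803 M


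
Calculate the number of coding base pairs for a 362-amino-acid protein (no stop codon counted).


Each amino acid = 1 codon = 3 bp
bp = 362 * 3 = 1086 bp

1086 bp


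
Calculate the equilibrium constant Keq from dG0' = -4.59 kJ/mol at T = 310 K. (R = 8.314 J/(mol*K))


Keq = exp(-dG0 * 1000 / (R * T))
Keq = exp(-(-4.59) * 1000 / (8.314 * 310))
Keq = 5.9352

5.9352


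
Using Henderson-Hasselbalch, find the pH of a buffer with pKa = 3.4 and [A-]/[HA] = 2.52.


pH = pKa + log10([A-]/[HA])
pH = 3.4 + log10(2.52)
pH = 3.8014

3.8014


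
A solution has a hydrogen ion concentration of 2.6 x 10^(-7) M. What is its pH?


pH = -log10([H+])
pH = -log10(2.6 x 10^(-7))
pH = 6.585

6.585


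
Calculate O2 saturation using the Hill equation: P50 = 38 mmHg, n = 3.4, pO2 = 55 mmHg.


Y = pO2^n / (P50^n + pO2^n)
Y = 55^3.4 / (38^3.4 + 55^3.4)
Y = 77.85%

77.85%


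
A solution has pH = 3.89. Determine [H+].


[H+] = 10^(-pH)
[H+] = 10^(-3.89)
[H+] = 1.288e-04 M

1.288e-04 M


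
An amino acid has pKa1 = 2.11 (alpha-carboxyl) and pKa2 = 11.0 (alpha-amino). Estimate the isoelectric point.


pI = (pKa1 + pKa2) / 2
pI = (2.11 + 11.0) / 2
pI = 6.555

6.555


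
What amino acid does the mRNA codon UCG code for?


Standard genetic code lookup.
Codon UCG -> Ser

Ser


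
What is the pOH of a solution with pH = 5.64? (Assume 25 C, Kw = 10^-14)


pOH = 14 - pH
pOH = 14 - 5.64
pOH = 8.36

8.36


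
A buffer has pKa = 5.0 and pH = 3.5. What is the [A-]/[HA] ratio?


[A-]/[HA] = 10^(pH - pKa)
= 10^(3.5 - 5.0)
= 0.0316

0.0316


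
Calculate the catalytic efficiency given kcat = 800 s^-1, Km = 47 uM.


Catalytic efficiency = kcat / Km
= 800 / 47
= 17.0213 uM^-1*s^-1

17.0213 uM^-1*s^-1


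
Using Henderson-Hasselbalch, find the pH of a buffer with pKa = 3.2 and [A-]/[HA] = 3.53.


pH = pKa + log10([A-]/[HA])
pH = 3.2 + log10(3.53)
pH = 3.7478

3.7478


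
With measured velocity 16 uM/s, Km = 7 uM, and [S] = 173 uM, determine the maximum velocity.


Vmax = v * (Km + [S]) / [S]
Vmax = 16 * (7 + 173) / 173
Vmax = 16.6474 uM/s

16.6474 uM/s


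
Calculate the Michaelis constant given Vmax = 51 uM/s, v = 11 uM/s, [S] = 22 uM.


Km = [S] * (Vmax - v) / v
Km = 22 * (51 - 11) / 11
Km = 80.0 uM

80.0 uM


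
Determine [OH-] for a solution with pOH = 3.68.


[OH-] = 10^(-pOH)
[OH-] = 10^(-3.68)
[OH-] = 2.089e-04 M

2.089e-04 M


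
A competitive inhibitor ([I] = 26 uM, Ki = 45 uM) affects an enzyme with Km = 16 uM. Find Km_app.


Km_app = Km * (1 + [I]/Ki)
Km_app = 16 * (1 + 26/45)
Km_app = 25.2444 uM

25.2444 uM


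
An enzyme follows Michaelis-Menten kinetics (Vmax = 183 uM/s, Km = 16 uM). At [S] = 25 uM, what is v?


v = Vmax * [S] / (Km + [S])
v = 183 * 25 / (16 + 25)
v = 111.5854 uM/s

111.5854 uM/s


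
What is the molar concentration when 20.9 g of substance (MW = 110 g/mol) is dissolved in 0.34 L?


C = (mass / MW) / volume
C = (20.9 / 110) / 0.34
C = 0.5588 M

0.5588 M


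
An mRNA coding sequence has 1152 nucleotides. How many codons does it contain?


codons = nucleotides / 3
codons = 1152 / 3 = 384

384


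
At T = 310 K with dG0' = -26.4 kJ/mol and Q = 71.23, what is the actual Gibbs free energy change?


dG = dG0' + RT * ln(Q) / 1000
dG = -26.4 + 8.314 * 310 * ln(71.23) / 1000
dG = -15.4053 kJ/mol

-15.4053 kJ/mol


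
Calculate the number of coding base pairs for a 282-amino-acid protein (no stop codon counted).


Each amino acid = 1 codon = 3 bp
bp = 282 * 3 = 846 bp

846 bp


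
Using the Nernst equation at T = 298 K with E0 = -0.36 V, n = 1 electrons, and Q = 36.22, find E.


E = E0 - (RT/nF) * ln(Q)
E = -0.36 - (8.314 * 298 / (1 * 96485)) * ln(36.22)
E = -0.4522 V

-0.4522 V


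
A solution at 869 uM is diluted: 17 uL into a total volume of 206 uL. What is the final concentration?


C2 = C1 * V1 / V2
C2 = 869 * 17 / 206
C2 = 71.7136 uM

71.7136 uM


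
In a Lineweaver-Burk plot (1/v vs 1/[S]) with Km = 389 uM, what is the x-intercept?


x-intercept = -1/Km
= -1/389
= -0.0026 1/uM

-0.0026 1/uM


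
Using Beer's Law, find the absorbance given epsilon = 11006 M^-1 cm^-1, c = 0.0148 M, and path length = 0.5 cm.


A = epsilon * c * l
A = 11006 * 0.0148 * 0.5
A = 81.4444

81.4444


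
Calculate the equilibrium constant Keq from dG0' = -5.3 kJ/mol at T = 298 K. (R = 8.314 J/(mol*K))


Keq = exp(-dG0 * 1000 / (R * T))
Keq = exp(-(-5.3) * 1000 / (8.314 * 298))
Keq = 8.4926

8.4926


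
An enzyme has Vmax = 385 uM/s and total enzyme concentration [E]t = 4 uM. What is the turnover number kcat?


kcat = Vmax / [E]t
kcat = 385 / 4
kcat = 96.25 s^-1

96.25 s^-1


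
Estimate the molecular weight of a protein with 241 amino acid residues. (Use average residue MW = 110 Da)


MW = n_residues * 110 Da
MW = 241 * 110
MW = 26510 Da

26510 Da


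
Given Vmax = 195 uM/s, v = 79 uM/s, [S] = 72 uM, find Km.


Km = [S] * (Vmax - v) / v
Km = 72 * (195 - 79) / 79
Km = 105.7215 uM

105.7215 uM


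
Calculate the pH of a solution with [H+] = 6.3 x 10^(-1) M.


pH = -log10([H+])
pH = -log10(6.3 x 10^(-1))
pH = 0.2007

0.2007


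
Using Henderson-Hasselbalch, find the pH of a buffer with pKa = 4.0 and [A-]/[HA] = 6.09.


pH = pKa + log10([A-]/[HA])
pH = 4.0 + log10(6.09)
pH = 4.7846

4.7846


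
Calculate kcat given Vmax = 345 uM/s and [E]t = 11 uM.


kcat = Vmax / [E]t
kcat = 345 / 11
kcat = 31.3636 s^-1

31.3636 s^-1


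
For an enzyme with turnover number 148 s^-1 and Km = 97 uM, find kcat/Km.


Catalytic efficiency = kcat / Km
= 148 / 97
= 1.5258 uM^-1*s^-1

1.5258 uM^-1*s^-1


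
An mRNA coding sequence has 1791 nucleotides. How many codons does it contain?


codons = nucleotides / 3
codons = 1791 / 3 = 597

597


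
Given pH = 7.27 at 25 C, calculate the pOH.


pOH = 14 - pH
pOH = 14 - 7.27
pOH = 6.73

6.73


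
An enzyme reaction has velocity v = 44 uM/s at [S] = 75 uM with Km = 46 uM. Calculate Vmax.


Vmax = v * (Km + [S]) / [S]
Vmax = 44 * (46 + 75) / 75
Vmax = 70.9867 uM/s

70.9867 uM/s


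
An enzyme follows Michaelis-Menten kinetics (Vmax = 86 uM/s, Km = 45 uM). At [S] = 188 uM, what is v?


v = Vmax * [S] / (Km + [S])
v = 86 * 188 / (45 + 188)
v = 69.3906 uM/s

69.3906 uM/s


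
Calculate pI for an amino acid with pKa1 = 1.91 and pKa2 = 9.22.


pI = (pKa1 + pKa2) / 2
pI = (1.91 + 9.22) / 2
pI = 5.565

5.565


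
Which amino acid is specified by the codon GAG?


Standard genetic code lookup.
Codon GAG -> Glu

Glu


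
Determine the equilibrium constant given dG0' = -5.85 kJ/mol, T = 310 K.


Keq = exp(-dG0 * 1000 / (R * T))
Keq = exp(-(-5.85) * 1000 / (8.314 * 310))
Keq = 9.6773

9.6773


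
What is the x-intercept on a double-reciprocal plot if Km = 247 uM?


x-intercept = -1/Km
= -1/247
= -0.004 1/uM

-0.004 1/uM


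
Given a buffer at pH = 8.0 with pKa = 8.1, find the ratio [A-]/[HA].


[A-]/[HA] = 10^(pH - pKa)
= 10^(8.0 - 8.1)
= 0.7943

0.7943


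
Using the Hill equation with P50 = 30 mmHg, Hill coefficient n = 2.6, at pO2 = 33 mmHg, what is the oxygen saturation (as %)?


Y = pO2^n / (P50^n + pO2^n)
Y = 33^2.6 / (30^2.6 + 33^2.6)
Y = 56.16%

56.16%


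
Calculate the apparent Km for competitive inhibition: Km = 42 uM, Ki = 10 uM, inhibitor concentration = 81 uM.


Km_app = Km * (1 + [I]/Ki)
Km_app = 42 * (1 + 81/10)
Km_app = 382.2 uM

382.2 uM


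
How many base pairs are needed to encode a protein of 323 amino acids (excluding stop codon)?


Each amino acid = 1 codon = 3 bp
bp = 323 * 3 = 969 bp

969 bp


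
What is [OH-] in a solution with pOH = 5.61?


[OH-] = 10^(-pOH)
[OH-] = 10^(-5.61)
[OH-] = 2.455e-06 M

2.455e-06 M


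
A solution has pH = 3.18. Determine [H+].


[H+] = 10^(-pH)
[H+] = 10^(-3.18)
[H+] = 6.607e-04 M

6.607e-04 M


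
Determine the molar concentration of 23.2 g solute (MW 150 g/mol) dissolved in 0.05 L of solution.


C = (mass / MW) / volume
C = (23.2 / 150) / 0.05
C = 3.0933 M

3.0933 M


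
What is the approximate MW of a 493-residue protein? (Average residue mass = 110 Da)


MW = n_residues * 110 Da
MW = 493 * 110
MW = 54230 Da

54230 Da


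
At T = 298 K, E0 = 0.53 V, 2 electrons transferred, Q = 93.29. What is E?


E = E0 - (RT/nF) * ln(Q)
E = 0.53 - (8.314 * 298 / (2 * 96485)) * ln(93.29)
E = 0.4718 V

0.4718 V


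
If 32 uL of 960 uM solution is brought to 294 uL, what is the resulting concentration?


C2 = C1 * V1 / V2
C2 = 960 * 32 / 294
C2 = 104.4898 uM

104.4898 uM


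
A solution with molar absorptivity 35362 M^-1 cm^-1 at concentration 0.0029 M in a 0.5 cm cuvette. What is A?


A = epsilon * c * l
A = 35362 * 0.0029 * 0.5
A = 51.2749

51.2749


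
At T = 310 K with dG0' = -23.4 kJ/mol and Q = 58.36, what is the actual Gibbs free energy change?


dG = dG0' + RT * ln(Q) / 1000
dG = -23.4 + 8.314 * 310 * ln(58.36) / 1000
dG = -12.9189 kJ/mol

-12.9189 kJ/mol


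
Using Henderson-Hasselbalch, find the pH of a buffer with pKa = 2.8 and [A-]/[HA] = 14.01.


pH = pKa + log10([A-]/[HA])
pH = 2.8 + log10(14.01)
pH = 3.9464

3.9464
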